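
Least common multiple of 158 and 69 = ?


GCD(158, 69) = 1
LCM = 158*69/1 = 10902/1 = 10902

LCM = 10902


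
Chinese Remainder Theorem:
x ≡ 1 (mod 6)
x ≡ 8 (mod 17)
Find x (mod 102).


M = 6*17 = 102
M1 = M/6 = 17, M2 = M/17 = 6
M1^(-1) mod 6 = 5, M2^(-1) mod 17 = 3
x = 1*17*5 + 8*6*3 = 229
229 mod 102 = 25
Check: 25 mod 6 = 1 ✓, 25 mod 17 = 8 ✓

x ≡ 25 (mod 102)


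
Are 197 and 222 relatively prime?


Euclidean algorithm:
222 = 1 * 197 + 25
197 = 7 * 25 + 22
25 = 1 * 22 + 3
22 = 7 * 3 + 1
3 = 3 * 1 + 0
GCD(197, 222) = 1

Yes, coprime (GCD = 1)


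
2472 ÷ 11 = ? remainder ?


2472 = 11 * 224 + 8
Check: 2464 + 8 = 2472

q = 224, r = 8


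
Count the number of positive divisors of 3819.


3819 = 3^1 × 19^1 × 67^1
d(3819) = (1+1) × (1+1) × (1+1) = 8

8 divisors


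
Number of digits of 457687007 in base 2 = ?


457687007 in base 2 = 11011010001111011111111011111
Number of digits = 29

29 digits (base 2)


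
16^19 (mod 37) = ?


16^1 mod 37 = 16
16^2 mod 37 = 34
16^3 mod 37 = 26
16^4 mod 37 = 9
16^5 mod 37 = 33
16^6 mod 37 = 10
16^7 mod 37 = 12
16^8 mod 37 = 7
16^9 mod 37 = 1
16^10 mod 37 = 16
16^11 mod 37 = 34
16^12 mod 37 = 26
16^13 mod 37 = 9
16^14 mod 37 = 33
16^15 mod 37 = 10
16^16 mod 37 = 12
16^17 mod 37 = 7
16^18 mod 37 = 1
16^19 mod 37 = 16


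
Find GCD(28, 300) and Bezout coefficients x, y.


Tabular extended Euclidean (each row: r = 28*s + 300*t):
r=28, s=1, t=0
r=300, s=0, t=1
q=0: r=28, s=1, t=0   [28*(1) + 300*(0) = 28]
q=10: r=20, s=-10, t=1   [28*(-10) + 300*(1) = 20]
q=1: r=8, s=11, t=-1   [28*(11) + 300*(-1) = 8]
q=2: r=4, s=-32, t=3   [28*(-32) + 300*(3) = 4]
q=2: r=0, s=75, t=-7   [28*(75) + 300*(-7) = 0]
GCD = 4; from the row with r=4: x=-32, y=3
Check: 28*(-32) + 300*(3) = -896 + 900 = 4

GCD = 4, x = -32, y = 3


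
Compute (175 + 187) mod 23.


175 + 187 = 362
362 mod 23 = 17


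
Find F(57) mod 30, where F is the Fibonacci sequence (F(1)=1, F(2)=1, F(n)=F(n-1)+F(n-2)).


F(k) mod 30 for k=1..57:
1, 1, 2, 3, 5, 8, 13, 21, 4, 25, 29, 24, 23, 17, 10, 27, 7, 4, 11, 15, 26, 11, 7, 18, 25, 13, 8, 21, 29, 20, 19, 9, 28, 7, 5, 12, 17, 29, 16, 15, 1, 16, 17, 3, 20, 23, 13, 6, 19, 25, 14, 9, 23, 2, 25, 27, 22
F(57) mod 30 = 22


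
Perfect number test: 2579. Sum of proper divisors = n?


Proper divisors of 2579: 1
Sum = 1 = 1

No, 2579 is not perfect (1 ≠ 2579)


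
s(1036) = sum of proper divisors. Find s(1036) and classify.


Proper divisors: 1, 2, 4, 7, 14, 28, 37, 74, 148, 259, 518
Sum = 1 + 2 + 4 + 7 + 14 + 28 + 37 + 74 + 148 + 259 + 518 = 1092
1092 > 1036 → abundant

s(1036) = 1092 (abundant)


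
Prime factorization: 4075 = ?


4075 / 5 = 815
815 / 5 = 163
163 / 163 = 1
4075 = 5^2 × 163


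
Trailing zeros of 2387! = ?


floor(2387/5) = 477
floor(2387/25) = 95
floor(2387/125) = 19
floor(2387/625) = 3
Total = 594

594 trailing zeros


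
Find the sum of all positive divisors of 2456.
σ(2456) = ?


Divisors of 2456: 1, 2, 4, 8, 307, 614, 1228, 2456
Sum = 1 + 2 + 4 + 8 + 307 + 614 + 1228 + 2456 = 4620

σ(2456) = 4620


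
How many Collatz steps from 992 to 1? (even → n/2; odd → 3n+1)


992 → 496 → 248 → 124 → 62 → 31 → 94 → 47 → 142 → 71 → 214 → 107 → 322 → 161 → 484 → 242 → 121 → 364 → 182 → 91 → 274 → 137 → 412 → 206 → 103 → 310 → 155 → 466 → 233 → 700 → 350 → 175 → 526 → 263 → 790 → 395 → 1186 → 593 → 1780 → 890 → 445 → 1336 → 668 → 334 → 167 → 502 → 251 → 754 → 377 → 1132 → 566 → 283 → 850 → 425 → 1276 → 638 → 319 → 958 → 479 → 1438 → 719 → 2158 → 1079 → 3238 → 1619 → 4858 → 2429 → 7288 → 3644 → 1822 → 911 → 2734 → 1367 → 4102 → 2051 → 6154 → 3077 → 9232 → 4616 → 2308 → 1154 → 577 → 1732 → 866 → 433 → 1300 → 650 → 325 → 976 → 488 → 244 → 122 → 61 → 184 → 92 → 46 → 23 → 70 → 35 → 106 → 53 → 160 → 80 → 40 → 20 → 10 → 5 → 16 → 8 → 4 → 2 → 1
Total steps = 111

111 steps


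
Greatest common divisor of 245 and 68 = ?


245 = 3 * 68 + 41
68 = 1 * 41 + 27
41 = 1 * 27 + 14
27 = 1 * 14 + 13
14 = 1 * 13 + 1
13 = 13 * 1 + 0
GCD = 1


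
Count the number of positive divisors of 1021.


1021 = 1021^1
d(1021) = (1+1) = 2

2 divisors


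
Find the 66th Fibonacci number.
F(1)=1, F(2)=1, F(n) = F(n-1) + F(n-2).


Sequence: 1, 1, 2, 3, 5, 8, 13, 21, 34, 55, 89, 144, 233, 377, 610, 987, 1597, 2584, 4181, 6765, 10946, 17711, 28657, 46368, 75025, 121393, 196418, 317811, 514229, 832040, 1346269, 2178309, 3524578, 5702887, 9227465, 14930352, 24157817, 39088169, 63245986, 102334155, 165580141, 267914296, 433494437, 701408733, 1134903170, 1836311903, 2971215073, 4807526976, 7778742049, 12586269025, 20365011074, 32951280099, 53316291173, 86267571272, 139583862445, 225851433717, 365435296162, 591286729879, 956722026041, 1548008755920, 2504730781961, 4052739537881, 6557470319842, 10610209857723, 17167680177565, 27777890035288
F(66) = 27777890035288


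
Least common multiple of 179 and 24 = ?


GCD(179, 24) = 1
LCM = 179*24/1 = 4296/1 = 4296

LCM = 4296


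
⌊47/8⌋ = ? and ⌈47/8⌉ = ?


47/8 = 5.8750
floor = 5
ceil = 6

floor = 5, ceil = 6


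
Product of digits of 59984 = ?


5 × 9 × 9 × 8 × 4 = 12960


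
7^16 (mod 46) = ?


7^1 mod 46 = 7
7^2 mod 46 = 3
7^3 mod 46 = 21
7^4 mod 46 = 9
7^5 mod 46 = 17
7^6 mod 46 = 27
7^7 mod 46 = 5
7^8 mod 46 = 35
7^9 mod 46 = 15
7^10 mod 46 = 13
7^11 mod 46 = 45
7^12 mod 46 = 39
7^13 mod 46 = 43
7^14 mod 46 = 25
7^15 mod 46 = 37
7^16 mod 46 = 29


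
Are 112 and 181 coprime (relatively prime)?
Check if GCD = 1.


Euclidean algorithm:
181 = 1 * 112 + 69
112 = 1 * 69 + 43
69 = 1 * 43 + 26
43 = 1 * 26 + 17
26 = 1 * 17 + 9
17 = 1 * 9 + 8
9 = 1 * 8 + 1
8 = 8 * 1 + 0
GCD(112, 181) = 1

Yes, coprime (GCD = 1)


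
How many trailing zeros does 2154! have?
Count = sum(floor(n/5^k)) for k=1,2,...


floor(2154/5) = 430
floor(2154/25) = 86
floor(2154/125) = 17
floor(2154/625) = 3
Total = 536

536 trailing zeros


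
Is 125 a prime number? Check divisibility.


125 / 5 = 25 (exact division)
125 is NOT prime.

No, 125 is not prime


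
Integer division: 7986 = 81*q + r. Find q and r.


7986 = 81 * 98 + 48
Check: 7938 + 48 = 7986

q = 98, r = 48


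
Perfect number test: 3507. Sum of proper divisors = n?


Proper divisors of 3507: 1, 3, 7, 21, 167, 501, 1169
Sum = 1 + 3 + 7 + 21 + 167 + 501 + 1169 = 1869

No, 3507 is not perfect (1869 ≠ 3507)


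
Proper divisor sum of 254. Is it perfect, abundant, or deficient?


Proper divisors: 1, 2, 127
Sum = 1 + 2 + 127 = 130
130 < 254 → deficient

s(254) = 130 (deficient)


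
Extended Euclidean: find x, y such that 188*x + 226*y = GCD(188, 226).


Tabular extended Euclidean (each row: r = 188*s + 226*t):
r=188, s=1, t=0
r=226, s=0, t=1
q=0: r=188, s=1, t=0   [188*(1) + 226*(0) = 188]
q=1: r=38, s=-1, t=1   [188*(-1) + 226*(1) = 38]
q=4: r=36, s=5, t=-4   [188*(5) + 226*(-4) = 36]
q=1: r=2, s=-6, t=5   [188*(-6) + 226*(5) = 2]
q=18: r=0, s=113, t=-94   [188*(113) + 226*(-94) = 0]
GCD = 2; from the row with r=2: x=-6, y=5
Check: 188*(-6) + 226*(5) = -1128 + 1130 = 2

GCD = 2, x = -6, y = 5


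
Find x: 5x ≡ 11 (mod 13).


GCD(5, 13) = 1, unique solution
a^(-1) mod 13 = 8
x = 8 * 11 mod 13 = 10

x ≡ 10 (mod 13)


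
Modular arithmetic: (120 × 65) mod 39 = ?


120 × 65 = 7800
7800 mod 39 = 0


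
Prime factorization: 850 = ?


850 / 2 = 425
425 / 5 = 85
85 / 5 = 17
17 / 17 = 1
850 = 2 × 5^2 × 17


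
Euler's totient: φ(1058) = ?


1058 = 2 × 23^2
Prime factors: 2, 23
φ(1058) = 1058 × (1-1/2) × (1-1/23)
= 1058 × 1/2 × 22/23 = 506

φ(1058) = 506


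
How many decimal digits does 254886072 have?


254886072 has 9 digits in base 10
floor(log10(254886072)) + 1 = floor(8.4063) + 1 = 9

9 digits (base 10)


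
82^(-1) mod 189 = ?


Use the extended Euclidean algorithm on (189, 82); each row r = 189*s + 82*t:
r=189, s=1, t=0
r=82, s=0, t=1
q=2: r=25, s=1, t=-2   [189*(1) + 82*(-2) = 25]
q=3: r=7, s=-3, t=7   [189*(-3) + 82*(7) = 7]
q=3: r=4, s=10, t=-23   [189*(10) + 82*(-23) = 4]
q=1: r=3, s=-13, t=30   [189*(-13) + 82*(30) = 3]
q=1: r=1, s=23, t=-53   [189*(23) + 82*(-53) = 1]
q=3: r=0, s=-82, t=189   [189*(-82) + 82*(189) = 0]
GCD = 1 with t = -53, so 82*(-53) ≡ 1 (mod 189)
Inverse = -53 mod 189 = 136
Check: 82 * 136 = 11152 ≡ 1 (mod 189)

82^(-1) ≡ 136 (mod 189)


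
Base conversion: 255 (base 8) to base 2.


255 (base 8) = 173 (decimal)
173 (decimal) = 10101101 (base 2)


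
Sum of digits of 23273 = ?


2 + 3 + 2 + 7 + 3 = 17


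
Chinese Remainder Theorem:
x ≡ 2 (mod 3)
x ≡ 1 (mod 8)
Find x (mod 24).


M = 3*8 = 24
M1 = M/3 = 8, M2 = M/8 = 3
M1^(-1) mod 3 = 2, M2^(-1) mod 8 = 3
x = 2*8*2 + 1*3*3 = 41
41 mod 24 = 17
Check: 17 mod 3 = 2 ✓, 17 mod 8 = 1 ✓

x ≡ 17 (mod 24)


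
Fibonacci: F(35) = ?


Sequence: 1, 1, 2, 3, 5, 8, 13, 21, 34, 55, 89, 144, 233, 377, 610, 987, 1597, 2584, 4181, 6765, 10946, 17711, 28657, 46368, 75025, 121393, 196418, 317811, 514229, 832040, 1346269, 2178309, 3524578, 5702887, 9227465
F(35) = 9227465


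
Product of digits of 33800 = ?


3 × 3 × 8 × 0 × 0 = 0


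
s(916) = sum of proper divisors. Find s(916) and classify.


Proper divisors: 1, 2, 4, 229, 458
Sum = 1 + 2 + 4 + 229 + 458 = 694
694 < 916 → deficient

s(916) = 694 (deficient)


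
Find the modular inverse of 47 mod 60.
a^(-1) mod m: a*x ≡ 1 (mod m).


Use the extended Euclidean algorithm on (60, 47); each row r = 60*s + 47*t:
r=60, s=1, t=0
r=47, s=0, t=1
q=1: r=13, s=1, t=-1   [60*(1) + 47*(-1) = 13]
q=3: r=8, s=-3, t=4   [60*(-3) + 47*(4) = 8]
q=1: r=5, s=4, t=-5   [60*(4) + 47*(-5) = 5]
q=1: r=3, s=-7, t=9   [60*(-7) + 47*(9) = 3]
q=1: r=2, s=11, t=-14   [60*(11) + 47*(-14) = 2]
q=1: r=1, s=-18, t=23   [60*(-18) + 47*(23) = 1]
q=2: r=0, s=47, t=-60   [60*(47) + 47*(-60) = 0]
GCD = 1 with t = 23, so 47*(23) ≡ 1 (mod 60)
Inverse = 23 mod 60 = 23
Check: 47 * 23 = 1081 ≡ 1 (mod 60)

47^(-1) ≡ 23 (mod 60)


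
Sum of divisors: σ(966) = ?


Divisors of 966: 1, 2, 3, 6, 7, 14, 21, 23, 42, 46, 69, 138, 161, 322, 483, 966
Sum = 1 + 2 + 3 + 6 + 7 + 14 + 21 + 23 + 42 + 46 + 69 + 138 + 161 + 322 + 483 + 966 = 2304

σ(966) = 2304


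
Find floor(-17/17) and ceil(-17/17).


-17/17 = -1.0000
floor = -1
ceil = -1

floor = -1, ceil = -1


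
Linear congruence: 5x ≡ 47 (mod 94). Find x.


GCD(5, 94) = 1, unique solution
a^(-1) mod 94 = 19
x = 19 * 47 mod 94 = 47

x ≡ 47 (mod 94)


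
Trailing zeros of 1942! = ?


floor(1942/5) = 388
floor(1942/25) = 77
floor(1942/125) = 15
floor(1942/625) = 3
Total = 483

483 trailing zeros


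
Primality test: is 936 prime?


936 / 2 = 468 (exact division)
936 is NOT prime.

No, 936 is not prime


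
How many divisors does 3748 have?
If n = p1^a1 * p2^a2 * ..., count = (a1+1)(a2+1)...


3748 = 2^2 × 937^1
d(3748) = (2+1) × (1+1) = 6

6 divisors


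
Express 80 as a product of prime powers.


80 / 2 = 40
40 / 2 = 20
20 / 2 = 10
10 / 2 = 5
5 / 5 = 1
80 = 2^4 × 5


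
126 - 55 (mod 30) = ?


126 - 55 = 71
71 mod 30 = 11


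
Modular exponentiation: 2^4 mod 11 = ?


2^1 mod 11 = 2
2^2 mod 11 = 4
2^3 mod 11 = 8
2^4 mod 11 = 5


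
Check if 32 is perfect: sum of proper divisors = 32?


Proper divisors of 32: 1, 2, 4, 8, 16
Sum = 1 + 2 + 4 + 8 + 16 = 31

No, 32 is not perfect (31 ≠ 32)


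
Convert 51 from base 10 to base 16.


51 (base 10) = 51 (decimal)
51 (decimal) = 33 (base 16)


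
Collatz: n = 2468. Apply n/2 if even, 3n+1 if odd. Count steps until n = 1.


2468 → 1234 → 617 → 1852 → 926 → 463 → 1390 → 695 → 2086 → 1043 → 3130 → 1565 → 4696 → 2348 → 1174 → 587 → 1762 → 881 → 2644 → 1322 → 661 → 1984 → 992 → 496 → 248 → 124 → 62 → 31 → 94 → 47 → 142 → 71 → 214 → 107 → 322 → 161 → 484 → 242 → 121 → 364 → 182 → 91 → 274 → 137 → 412 → 206 → 103 → 310 → 155 → 466 → 233 → 700 → 350 → 175 → 526 → 263 → 790 → 395 → 1186 → 593 → 1780 → 890 → 445 → 1336 → 668 → 334 → 167 → 502 → 251 → 754 → 377 → 1132 → 566 → 283 → 850 → 425 → 1276 → 638 → 319 → 958 → 479 → 1438 → 719 → 2158 → 1079 → 3238 → 1619 → 4858 → 2429 → 7288 → 3644 → 1822 → 911 → 2734 → 1367 → 4102 → 2051 → 6154 → 3077 → 9232 → 4616 → 2308 → 1154 → 577 → 1732 → 866 → 433 → 1300 → 650 → 325 → 976 → 488 → 244 → 122 → 61 → 184 → 92 → 46 → 23 → 70 → 35 → 106 → 53 → 160 → 80 → 40 → 20 → 10 → 5 → 16 → 8 → 4 → 2 → 1
Total steps = 133

133 steps


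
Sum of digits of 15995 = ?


1 + 5 + 9 + 9 + 5 = 29


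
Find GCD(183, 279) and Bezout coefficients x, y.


Tabular extended Euclidean (each row: r = 183*s + 279*t):
r=183, s=1, t=0
r=279, s=0, t=1
q=0: r=183, s=1, t=0   [183*(1) + 279*(0) = 183]
q=1: r=96, s=-1, t=1   [183*(-1) + 279*(1) = 96]
q=1: r=87, s=2, t=-1   [183*(2) + 279*(-1) = 87]
q=1: r=9, s=-3, t=2   [183*(-3) + 279*(2) = 9]
q=9: r=6, s=29, t=-19   [183*(29) + 279*(-19) = 6]
q=1: r=3, s=-32, t=21   [183*(-32) + 279*(21) = 3]
q=2: r=0, s=93, t=-61   [183*(93) + 279*(-61) = 0]
GCD = 3; from the row with r=3: x=-32, y=21
Check: 183*(-32) + 279*(21) = -5856 + 5859 = 3

GCD = 3, x = -32, y = 21


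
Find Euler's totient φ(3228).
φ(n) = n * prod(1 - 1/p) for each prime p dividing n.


3228 = 2^2 × 3 × 269
Prime factors: 2, 3, 269
φ(3228) = 3228 × (1-1/2) × (1-1/3) × (1-1/269)
= 3228 × 1/2 × 2/3 × 268/269 = 1072

φ(3228) = 1072


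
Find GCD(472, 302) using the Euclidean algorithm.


472 = 1 * 302 + 170
302 = 1 * 170 + 132
170 = 1 * 132 + 38
132 = 3 * 38 + 18
38 = 2 * 18 + 2
18 = 9 * 2 + 0
GCD = 2


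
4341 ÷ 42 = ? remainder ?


4341 = 42 * 103 + 15
Check: 4326 + 15 = 4341

q = 103, r = 15


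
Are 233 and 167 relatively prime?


Euclidean algorithm:
233 = 1 * 167 + 66
167 = 2 * 66 + 35
66 = 1 * 35 + 31
35 = 1 * 31 + 4
31 = 7 * 4 + 3
4 = 1 * 3 + 1
3 = 3 * 1 + 0
GCD(233, 167) = 1

Yes, coprime (GCD = 1)


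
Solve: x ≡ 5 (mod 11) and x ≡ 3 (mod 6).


M = 11*6 = 66
M1 = M/11 = 6, M2 = M/6 = 11
M1^(-1) mod 11 = 2, M2^(-1) mod 6 = 5
x = 5*6*2 + 3*11*5 = 225
225 mod 66 = 27
Check: 27 mod 11 = 5 ✓, 27 mod 6 = 3 ✓

x ≡ 27 (mod 66)


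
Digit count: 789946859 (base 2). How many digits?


789946859 in base 2 = 101111000101011010000111101011
Number of digits = 30

30 digits (base 2)


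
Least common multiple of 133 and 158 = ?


GCD(133, 158) = 1
LCM = 133*158/1 = 21014/1 = 21014

LCM = 21014


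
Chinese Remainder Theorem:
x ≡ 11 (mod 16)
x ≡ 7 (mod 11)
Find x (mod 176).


M = 16*11 = 176
M1 = M/16 = 11, M2 = M/11 = 16
M1^(-1) mod 16 = 3, M2^(-1) mod 11 = 9
x = 11*11*3 + 7*16*9 = 1371
1371 mod 176 = 139
Check: 139 mod 16 = 11 ✓, 139 mod 11 = 7 ✓

x ≡ 139 (mod 176)


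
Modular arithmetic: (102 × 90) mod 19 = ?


102 × 90 = 9180
9180 mod 19 = 3


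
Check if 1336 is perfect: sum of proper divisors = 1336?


Proper divisors of 1336: 1, 2, 4, 8, 167, 334, 668
Sum = 1 + 2 + 4 + 8 + 167 + 334 + 668 = 1184

No, 1336 is not perfect (1184 ≠ 1336)


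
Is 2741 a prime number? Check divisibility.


Check divisors up to sqrt(2741) = 52.3546
No divisors found.
2741 is prime.

Yes, 2741 is prime


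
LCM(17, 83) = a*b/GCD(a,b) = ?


GCD(17, 83) = 1
LCM = 17*83/1 = 1411/1 = 1411

LCM = 1411


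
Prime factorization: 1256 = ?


1256 / 2 = 628
628 / 2 = 314
314 / 2 = 157
157 / 157 = 1
1256 = 2^3 × 157


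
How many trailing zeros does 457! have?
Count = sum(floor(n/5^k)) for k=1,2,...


floor(457/5) = 91
floor(457/25) = 18
floor(457/125) = 3
Total = 112

112 trailing zeros


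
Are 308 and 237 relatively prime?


Euclidean algorithm:
308 = 1 * 237 + 71
237 = 3 * 71 + 24
71 = 2 * 24 + 23
24 = 1 * 23 + 1
23 = 23 * 1 + 0
GCD(308, 237) = 1

Yes, coprime (GCD = 1)


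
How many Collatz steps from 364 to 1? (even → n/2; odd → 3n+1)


364 → 182 → 91 → 274 → 137 → 412 → 206 → 103 → 310 → 155 → 466 → 233 → 700 → 350 → 175 → 526 → 263 → 790 → 395 → 1186 → 593 → 1780 → 890 → 445 → 1336 → 668 → 334 → 167 → 502 → 251 → 754 → 377 → 1132 → 566 → 283 → 850 → 425 → 1276 → 638 → 319 → 958 → 479 → 1438 → 719 → 2158 → 1079 → 3238 → 1619 → 4858 → 2429 → 7288 → 3644 → 1822 → 911 → 2734 → 1367 → 4102 → 2051 → 6154 → 3077 → 9232 → 4616 → 2308 → 1154 → 577 → 1732 → 866 → 433 → 1300 → 650 → 325 → 976 → 488 → 244 → 122 → 61 → 184 → 92 → 46 → 23 → 70 → 35 → 106 → 53 → 160 → 80 → 40 → 20 → 10 → 5 → 16 → 8 → 4 → 2 → 1
Total steps = 94

94 steps


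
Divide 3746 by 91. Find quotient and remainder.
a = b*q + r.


3746 = 91 * 41 + 15
Check: 3731 + 15 = 3746

q = 41, r = 15


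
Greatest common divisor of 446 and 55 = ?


446 = 8 * 55 + 6
55 = 9 * 6 + 1
6 = 6 * 1 + 0
GCD = 1


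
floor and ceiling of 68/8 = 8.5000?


68/8 = 8.5000
floor = 8
ceil = 9

floor = 8, ceil = 9


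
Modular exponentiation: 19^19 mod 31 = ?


19^1 mod 31 = 19
19^2 mod 31 = 20
19^3 mod 31 = 8
19^4 mod 31 = 28
19^5 mod 31 = 5
19^6 mod 31 = 2
19^7 mod 31 = 7
19^8 mod 31 = 9
19^9 mod 31 = 16
19^10 mod 31 = 25
19^11 mod 31 = 10
19^12 mod 31 = 4
19^13 mod 31 = 14
19^14 mod 31 = 18
19^15 mod 31 = 1
19^16 mod 31 = 19
19^17 mod 31 = 20
19^18 mod 31 = 8
19^19 mod 31 = 28


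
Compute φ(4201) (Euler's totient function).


4201 = 4201
Prime factors: 4201
φ(4201) = 4201 × (1-1/4201)
= 4201 × 4200/4201 = 4200

φ(4201) = 4200


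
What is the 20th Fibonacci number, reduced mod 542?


F(k) mod 542 for k=1..20:
1, 1, 2, 3, 5, 8, 13, 21, 34, 55, 89, 144, 233, 377, 68, 445, 513, 416, 387, 261
F(20) mod 542 = 261


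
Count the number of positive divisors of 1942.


1942 = 2^1 × 971^1
d(1942) = (1+1) × (1+1) = 4

4 divisors


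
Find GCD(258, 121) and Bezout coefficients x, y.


Tabular extended Euclidean (each row: r = 258*s + 121*t):
r=258, s=1, t=0
r=121, s=0, t=1
q=2: r=16, s=1, t=-2   [258*(1) + 121*(-2) = 16]
q=7: r=9, s=-7, t=15   [258*(-7) + 121*(15) = 9]
q=1: r=7, s=8, t=-17   [258*(8) + 121*(-17) = 7]
q=1: r=2, s=-15, t=32   [258*(-15) + 121*(32) = 2]
q=3: r=1, s=53, t=-113   [258*(53) + 121*(-113) = 1]
q=2: r=0, s=-121, t=258   [258*(-121) + 121*(258) = 0]
GCD = 1; from the row with r=1: x=53, y=-113
Check: 258*(53) + 121*(-113) = 13674 - 13673 = 1

GCD = 1, x = 53, y = -113


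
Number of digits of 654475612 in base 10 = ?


654475612 has 9 digits in base 10
floor(log10(654475612)) + 1 = floor(8.8159) + 1 = 9

9 digits (base 10)


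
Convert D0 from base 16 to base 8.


D0 (base 16) = 208 (decimal)
208 (decimal) = 320 (base 8)


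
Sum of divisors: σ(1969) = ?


Divisors of 1969: 1, 11, 179, 1969
Sum = 1 + 11 + 179 + 1969 = 2160

σ(1969) = 2160


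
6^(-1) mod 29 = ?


Use the extended Euclidean algorithm on (29, 6); each row r = 29*s + 6*t:
r=29, s=1, t=0
r=6, s=0, t=1
q=4: r=5, s=1, t=-4   [29*(1) + 6*(-4) = 5]
q=1: r=1, s=-1, t=5   [29*(-1) + 6*(5) = 1]
q=5: r=0, s=6, t=-29   [29*(6) + 6*(-29) = 0]
GCD = 1 with t = 5, so 6*(5) ≡ 1 (mod 29)
Inverse = 5 mod 29 = 5
Check: 6 * 5 = 30 ≡ 1 (mod 29)

6^(-1) ≡ 5 (mod 29)


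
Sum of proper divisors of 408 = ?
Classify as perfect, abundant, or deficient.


Proper divisors: 1, 2, 3, 4, 6, 8, 12, 17, 24, 34, 51, 68, 102, 136, 204
Sum = 1 + 2 + 3 + 4 + 6 + 8 + 12 + 17 + 24 + 34 + 51 + 68 + 102 + 136 + 204 = 672
672 > 408 → abundant

s(408) = 672 (abundant)


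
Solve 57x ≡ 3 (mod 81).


GCD(57, 81) = 3 divides 3
Divide: 19x ≡ 1 (mod 27)
x ≡ 10 (mod 27)


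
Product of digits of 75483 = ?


7 × 5 × 4 × 8 × 3 = 3360


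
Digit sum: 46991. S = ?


4 + 6 + 9 + 9 + 1 = 29


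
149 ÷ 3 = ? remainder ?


149 = 3 * 49 + 2
Check: 147 + 2 = 149

q = 49, r = 2


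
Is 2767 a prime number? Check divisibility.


Check divisors up to sqrt(2767) = 52.6023
No divisors found.
2767 is prime.

Yes, 2767 is prime


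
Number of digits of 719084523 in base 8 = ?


719084523 in base 8 = 5267055753
Number of digits = 10

10 digits (base 8)


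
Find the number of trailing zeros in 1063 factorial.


floor(1063/5) = 212
floor(1063/25) = 42
floor(1063/125) = 8
floor(1063/625) = 1
Total = 263

263 trailing zeros


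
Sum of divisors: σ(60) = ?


Divisors of 60: 1, 2, 3, 4, 5, 6, 10, 12, 15, 20, 30, 60
Sum = 1 + 2 + 3 + 4 + 5 + 6 + 10 + 12 + 15 + 20 + 30 + 60 = 168

σ(60) = 168


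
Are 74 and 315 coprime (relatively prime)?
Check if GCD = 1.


Euclidean algorithm:
315 = 4 * 74 + 19
74 = 3 * 19 + 17
19 = 1 * 17 + 2
17 = 8 * 2 + 1
2 = 2 * 1 + 0
GCD(74, 315) = 1

Yes, coprime (GCD = 1)


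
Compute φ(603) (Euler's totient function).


603 = 3^2 × 67
Prime factors: 3, 67
φ(603) = 603 × (1-1/3) × (1-1/67)
= 603 × 2/3 × 66/67 = 396

φ(603) = 396


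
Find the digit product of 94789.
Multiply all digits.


9 × 4 × 7 × 8 × 9 = 18144


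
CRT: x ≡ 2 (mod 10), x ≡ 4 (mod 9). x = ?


M = 10*9 = 90
M1 = M/10 = 9, M2 = M/9 = 10
M1^(-1) mod 10 = 9, M2^(-1) mod 9 = 1
x = 2*9*9 + 4*10*1 = 202
202 mod 90 = 22
Check: 22 mod 10 = 2 ✓, 22 mod 9 = 4 ✓

x ≡ 22 (mod 90)


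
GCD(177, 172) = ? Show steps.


177 = 1 * 172 + 5
172 = 34 * 5 + 2
5 = 2 * 2 + 1
2 = 2 * 1 + 0
GCD = 1


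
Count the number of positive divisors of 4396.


4396 = 2^2 × 7^1 × 157^1
d(4396) = (2+1) × (1+1) × (1+1) = 12

12 divisors


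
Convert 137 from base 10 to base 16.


137 (base 10) = 137 (decimal)
137 (decimal) = 89 (base 16)


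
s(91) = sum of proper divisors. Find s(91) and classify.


Proper divisors: 1, 7, 13
Sum = 1 + 7 + 13 = 21
21 < 91 → deficient

s(91) = 21 (deficient)


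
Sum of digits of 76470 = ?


7 + 6 + 4 + 7 + 0 = 24


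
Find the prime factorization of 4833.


4833 / 3 = 1611
1611 / 3 = 537
537 / 3 = 179
179 / 179 = 1
4833 = 3^3 × 179


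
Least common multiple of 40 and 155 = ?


GCD(40, 155) = 5
LCM = 40*155/5 = 6200/5 = 1240

LCM = 1240


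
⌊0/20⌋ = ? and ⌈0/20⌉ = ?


0/20 = 0
floor = 0
ceil = 0

floor = 0, ceil = 0


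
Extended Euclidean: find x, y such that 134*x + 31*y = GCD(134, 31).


Tabular extended Euclidean (each row: r = 134*s + 31*t):
r=134, s=1, t=0
r=31, s=0, t=1
q=4: r=10, s=1, t=-4   [134*(1) + 31*(-4) = 10]
q=3: r=1, s=-3, t=13   [134*(-3) + 31*(13) = 1]
q=10: r=0, s=31, t=-134   [134*(31) + 31*(-134) = 0]
GCD = 1; from the row with r=1: x=-3, y=13
Check: 134*(-3) + 31*(13) = -402 + 403 = 1

GCD = 1, x = -3, y = 13


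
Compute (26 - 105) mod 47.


26 - 105 = -79
-79 mod 47 = 15


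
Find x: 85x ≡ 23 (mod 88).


GCD(85, 88) = 1, unique solution
a^(-1) mod 88 = 29
x = 29 * 23 mod 88 = 51

x ≡ 51 (mod 88)


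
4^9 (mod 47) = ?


4^1 mod 47 = 4
4^2 mod 47 = 16
4^3 mod 47 = 17
4^4 mod 47 = 21
4^5 mod 47 = 37
4^6 mod 47 = 7
4^7 mod 47 = 28
4^8 mod 47 = 18
4^9 mod 47 = 25


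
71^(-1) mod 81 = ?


Use the extended Euclidean algorithm on (81, 71); each row r = 81*s + 71*t:
r=81, s=1, t=0
r=71, s=0, t=1
q=1: r=10, s=1, t=-1   [81*(1) + 71*(-1) = 10]
q=7: r=1, s=-7, t=8   [81*(-7) + 71*(8) = 1]
q=10: r=0, s=71, t=-81   [81*(71) + 71*(-81) = 0]
GCD = 1 with t = 8, so 71*(8) ≡ 1 (mod 81)
Inverse = 8 mod 81 = 8
Check: 71 * 8 = 568 ≡ 1 (mod 81)

71^(-1) ≡ 8 (mod 81)


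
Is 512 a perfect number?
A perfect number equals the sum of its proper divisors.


Proper divisors of 512: 1, 2, 4, 8, 16, 32, 64, 128, 256
Sum = 1 + 2 + 4 + 8 + 16 + 32 + 64 + 128 + 256 = 511

No, 512 is not perfect (511 ≠ 512)


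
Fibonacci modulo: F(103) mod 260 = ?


F(k) mod 260 for k=1..103:
1, 1, 2, 3, 5, 8, 13, 21, 34, 55, 89, 144, 233, 117, 90, 207, 37, 244, 21, 5, 26, 31, 57, 88, 145, 233, 118, 91, 209, 40, 249, 29, 18, 47, 65, 112, 177, 29, 206, 235, 181, 156, 77, 233, 50, 23, 73, 96, 169, 5, 174, 179, 93, 12, 105, 117, 222, 79, 41, 120, 161, 21, 182, 203, 125, 68, 193, 1, 194, 195, 129, 64, 193, 257, 190, 187, 117, 44, 161, 205, 106, 51, 157, 208, 105, 53, 158, 211, 109, 60, 169, 229, 138, 107, 245, 92, 77, 169, 246, 155, 141, 36, 177
F(103) mod 260 = 177


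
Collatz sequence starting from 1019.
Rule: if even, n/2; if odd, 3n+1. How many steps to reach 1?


1019 → 3058 → 1529 → 4588 → 2294 → 1147 → 3442 → 1721 → 5164 → 2582 → 1291 → 3874 → 1937 → 5812 → 2906 → 1453 → 4360 → 2180 → 1090 → 545 → 1636 → 818 → 409 → 1228 → 614 → 307 → 922 → 461 → 1384 → 692 → 346 → 173 → 520 → 260 → 130 → 65 → 196 → 98 → 49 → 148 → 74 → 37 → 112 → 56 → 28 → 14 → 7 → 22 → 11 → 34 → 17 → 52 → 26 → 13 → 40 → 20 → 10 → 5 → 16 → 8 → 4 → 2 → 1
Total steps = 62

62 steps


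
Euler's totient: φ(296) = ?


296 = 2^3 × 37
Prime factors: 2, 37
φ(296) = 296 × (1-1/2) × (1-1/37)
= 296 × 1/2 × 36/37 = 144

φ(296) = 144


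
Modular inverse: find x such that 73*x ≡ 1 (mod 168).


Use the extended Euclidean algorithm on (168, 73); each row r = 168*s + 73*t:
r=168, s=1, t=0
r=73, s=0, t=1
q=2: r=22, s=1, t=-2   [168*(1) + 73*(-2) = 22]
q=3: r=7, s=-3, t=7   [168*(-3) + 73*(7) = 7]
q=3: r=1, s=10, t=-23   [168*(10) + 73*(-23) = 1]
q=7: r=0, s=-73, t=168   [168*(-73) + 73*(168) = 0]
GCD = 1 with t = -23, so 73*(-23) ≡ 1 (mod 168)
Inverse = -23 mod 168 = 145
Check: 73 * 145 = 10585 ≡ 1 (mod 168)

73^(-1) ≡ 145 (mod 168)


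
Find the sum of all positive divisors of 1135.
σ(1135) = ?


Divisors of 1135: 1, 5, 227, 1135
Sum = 1 + 5 + 227 + 1135 = 1368

σ(1135) = 1368


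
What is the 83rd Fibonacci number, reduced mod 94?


F(k) mod 94 for k=1..83:
1, 1, 2, 3, 5, 8, 13, 21, 34, 55, 89, 50, 45, 1, 46, 47, 93, 46, 45, 91, 42, 39, 81, 26, 13, 39, 52, 91, 49, 46, 1, 47, 48, 1, 49, 50, 5, 55, 60, 21, 81, 8, 89, 3, 92, 1, 93, 0, 93, 93, 92, 91, 89, 86, 81, 73, 60, 39, 5, 44, 49, 93, 48, 47, 1, 48, 49, 3, 52, 55, 13, 68, 81, 55, 42, 3, 45, 48, 93, 47, 46, 93, 45
F(83) mod 94 = 45


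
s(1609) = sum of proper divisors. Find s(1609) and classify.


Proper divisors: 1
Sum = 1 = 1
1 < 1609 → deficient

s(1609) = 1 (deficient)


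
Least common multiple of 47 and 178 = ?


GCD(47, 178) = 1
LCM = 47*178/1 = 8366/1 = 8366

LCM = 8366


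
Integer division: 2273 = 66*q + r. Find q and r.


2273 = 66 * 34 + 29
Check: 2244 + 29 = 2273

q = 34, r = 29


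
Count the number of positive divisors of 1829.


1829 = 31^1 × 59^1
d(1829) = (1+1) × (1+1) = 4

4 divisors


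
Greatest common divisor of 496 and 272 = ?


496 = 1 * 272 + 224
272 = 1 * 224 + 48
224 = 4 * 48 + 32
48 = 1 * 32 + 16
32 = 2 * 16 + 0
GCD = 16


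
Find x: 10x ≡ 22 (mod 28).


GCD(10, 28) = 2 divides 22
Divide: 5x ≡ 11 (mod 14)
x ≡ 5 (mod 14)


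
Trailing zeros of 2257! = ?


floor(2257/5) = 451
floor(2257/25) = 90
floor(2257/125) = 18
floor(2257/625) = 3
Total = 562

562 trailing zeros


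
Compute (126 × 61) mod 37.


126 × 61 = 7686
7686 mod 37 = 27


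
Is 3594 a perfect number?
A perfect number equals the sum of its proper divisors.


Proper divisors of 3594: 1, 2, 3, 6, 599, 1198, 1797
Sum = 1 + 2 + 3 + 6 + 599 + 1198 + 1797 = 3606

No, 3594 is not perfect (3606 ≠ 3594)


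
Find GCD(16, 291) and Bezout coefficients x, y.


Tabular extended Euclidean (each row: r = 16*s + 291*t):
r=16, s=1, t=0
r=291, s=0, t=1
q=0: r=16, s=1, t=0   [16*(1) + 291*(0) = 16]
q=18: r=3, s=-18, t=1   [16*(-18) + 291*(1) = 3]
q=5: r=1, s=91, t=-5   [16*(91) + 291*(-5) = 1]
q=3: r=0, s=-291, t=16   [16*(-291) + 291*(16) = 0]
GCD = 1; from the row with r=1: x=91, y=-5
Check: 16*(91) + 291*(-5) = 1456 - 1455 = 1

GCD = 1, x = 91, y = -5


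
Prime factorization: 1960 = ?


1960 / 2 = 980
980 / 2 = 490
490 / 2 = 245
245 / 5 = 49
49 / 7 = 7
7 / 7 = 1
1960 = 2^3 × 5 × 7^2


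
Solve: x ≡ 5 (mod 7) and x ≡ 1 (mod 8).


M = 7*8 = 56
M1 = M/7 = 8, M2 = M/8 = 7
M1^(-1) mod 7 = 1, M2^(-1) mod 8 = 7
x = 5*8*1 + 1*7*7 = 89
89 mod 56 = 33
Check: 33 mod 7 = 5 ✓, 33 mod 8 = 1 ✓

x ≡ 33 (mod 56)


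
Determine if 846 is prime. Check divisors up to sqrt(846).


846 / 2 = 423 (exact division)
846 is NOT prime.

No, 846 is not prime


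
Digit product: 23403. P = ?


2 × 3 × 4 × 0 × 3 = 0


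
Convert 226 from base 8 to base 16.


226 (base 8) = 150 (decimal)
150 (decimal) = 96 (base 16)


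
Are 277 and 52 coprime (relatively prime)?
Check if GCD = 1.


Euclidean algorithm:
277 = 5 * 52 + 17
52 = 3 * 17 + 1
17 = 17 * 1 + 0
GCD(277, 52) = 1

Yes, coprime (GCD = 1)


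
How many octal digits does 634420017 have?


634420017 in base 8 = 4564075461
Number of digits = 10

10 digits (base 8)


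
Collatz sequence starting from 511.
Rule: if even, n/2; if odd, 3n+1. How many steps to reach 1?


511 → 1534 → 767 → 2302 → 1151 → 3454 → 1727 → 5182 → 2591 → 7774 → 3887 → 11662 → 5831 → 17494 → 8747 → 26242 → 13121 → 39364 → 19682 → 9841 → 29524 → 14762 → 7381 → 22144 → 11072 → 5536 → 2768 → 1384 → 692 → 346 → 173 → 520 → 260 → 130 → 65 → 196 → 98 → 49 → 148 → 74 → 37 → 112 → 56 → 28 → 14 → 7 → 22 → 11 → 34 → 17 → 52 → 26 → 13 → 40 → 20 → 10 → 5 → 16 → 8 → 4 → 2 → 1
Total steps = 61

61 steps


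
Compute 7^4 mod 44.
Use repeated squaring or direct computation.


7^1 mod 44 = 7
7^2 mod 44 = 5
7^3 mod 44 = 35
7^4 mod 44 = 25


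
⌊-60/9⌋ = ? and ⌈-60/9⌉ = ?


-60/9 = -6.6667
floor = -7
ceil = -6

floor = -7, ceil = -6


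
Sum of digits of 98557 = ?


9 + 8 + 5 + 5 + 7 = 34


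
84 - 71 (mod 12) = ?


84 - 71 = 13
13 mod 12 = 1


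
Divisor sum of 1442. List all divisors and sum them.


Divisors of 1442: 1, 2, 7, 14, 103, 206, 721, 1442
Sum = 1 + 2 + 7 + 14 + 103 + 206 + 721 + 1442 = 2496

σ(1442) = 2496


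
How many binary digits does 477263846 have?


477263846 in base 2 = 11100011100100111011111100110
Number of digits = 29

29 digits (base 2)


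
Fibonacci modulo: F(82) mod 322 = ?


F(k) mod 322 for k=1..82:
1, 1, 2, 3, 5, 8, 13, 21, 34, 55, 89, 144, 233, 55, 288, 21, 309, 8, 317, 3, 320, 1, 321, 0, 321, 321, 320, 319, 317, 314, 309, 301, 288, 267, 233, 178, 89, 267, 34, 301, 13, 314, 5, 319, 2, 321, 1, 0, 1, 1, 2, 3, 5, 8, 13, 21, 34, 55, 89, 144, 233, 55, 288, 21, 309, 8, 317, 3, 320, 1, 321, 0, 321, 321, 320, 319, 317, 314, 309, 301, 288, 267
F(82) mod 322 = 267


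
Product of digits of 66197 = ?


6 × 6 × 1 × 9 × 7 = 2268


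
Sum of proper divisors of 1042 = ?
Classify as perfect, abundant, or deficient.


Proper divisors: 1, 2, 521
Sum = 1 + 2 + 521 = 524
524 < 1042 → deficient

s(1042) = 524 (deficient)


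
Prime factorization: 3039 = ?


3039 / 3 = 1013
1013 / 1013 = 1
3039 = 3 × 1013


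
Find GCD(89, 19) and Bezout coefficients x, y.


Tabular extended Euclidean (each row: r = 89*s + 19*t):
r=89, s=1, t=0
r=19, s=0, t=1
q=4: r=13, s=1, t=-4   [89*(1) + 19*(-4) = 13]
q=1: r=6, s=-1, t=5   [89*(-1) + 19*(5) = 6]
q=2: r=1, s=3, t=-14   [89*(3) + 19*(-14) = 1]
q=6: r=0, s=-19, t=89   [89*(-19) + 19*(89) = 0]
GCD = 1; from the row with r=1: x=3, y=-14
Check: 89*(3) + 19*(-14) = 267 - 266 = 1

GCD = 1, x = 3, y = -14


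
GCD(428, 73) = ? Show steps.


428 = 5 * 73 + 63
73 = 1 * 63 + 10
63 = 6 * 10 + 3
10 = 3 * 3 + 1
3 = 3 * 1 + 0
GCD = 1


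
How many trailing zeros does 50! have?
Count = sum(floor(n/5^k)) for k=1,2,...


floor(50/5) = 10
floor(50/25) = 2
Total = 12

12 trailing zeros


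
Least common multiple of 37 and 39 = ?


GCD(37, 39) = 1
LCM = 37*39/1 = 1443/1 = 1443

LCM = 1443


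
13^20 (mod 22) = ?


13^1 mod 22 = 13
13^2 mod 22 = 15
13^3 mod 22 = 19
13^4 mod 22 = 5
13^5 mod 22 = 21
13^6 mod 22 = 9
13^7 mod 22 = 7
13^8 mod 22 = 3
13^9 mod 22 = 17
13^10 mod 22 = 1
13^11 mod 22 = 13
13^12 mod 22 = 15
13^13 mod 22 = 19
13^14 mod 22 = 5
13^15 mod 22 = 21
13^16 mod 22 = 9
13^17 mod 22 = 7
13^18 mod 22 = 3
13^19 mod 22 = 17
13^20 mod 22 = 1


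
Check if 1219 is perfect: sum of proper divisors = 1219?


Proper divisors of 1219: 1, 23, 53
Sum = 1 + 23 + 53 = 77

No, 1219 is not perfect (77 ≠ 1219)


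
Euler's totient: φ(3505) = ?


3505 = 5 × 701
Prime factors: 5, 701
φ(3505) = 3505 × (1-1/5) × (1-1/701)
= 3505 × 4/5 × 700/701 = 2800

φ(3505) = 2800


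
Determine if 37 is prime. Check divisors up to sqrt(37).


Check divisors up to sqrt(37) = 6.0828
No divisors found.
37 is prime.

Yes, 37 is prime


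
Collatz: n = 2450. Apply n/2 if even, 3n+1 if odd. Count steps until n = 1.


2450 → 1225 → 3676 → 1838 → 919 → 2758 → 1379 → 4138 → 2069 → 6208 → 3104 → 1552 → 776 → 388 → 194 → 97 → 292 → 146 → 73 → 220 → 110 → 55 → 166 → 83 → 250 → 125 → 376 → 188 → 94 → 47 → 142 → 71 → 214 → 107 → 322 → 161 → 484 → 242 → 121 → 364 → 182 → 91 → 274 → 137 → 412 → 206 → 103 → 310 → 155 → 466 → 233 → 700 → 350 → 175 → 526 → 263 → 790 → 395 → 1186 → 593 → 1780 → 890 → 445 → 1336 → 668 → 334 → 167 → 502 → 251 → 754 → 377 → 1132 → 566 → 283 → 850 → 425 → 1276 → 638 → 319 → 958 → 479 → 1438 → 719 → 2158 → 1079 → 3238 → 1619 → 4858 → 2429 → 7288 → 3644 → 1822 → 911 → 2734 → 1367 → 4102 → 2051 → 6154 → 3077 → 9232 → 4616 → 2308 → 1154 → 577 → 1732 → 866 → 433 → 1300 → 650 → 325 → 976 → 488 → 244 → 122 → 61 → 184 → 92 → 46 → 23 → 70 → 35 → 106 → 53 → 160 → 80 → 40 → 20 → 10 → 5 → 16 → 8 → 4 → 2 → 1
Total steps = 133

133 steps


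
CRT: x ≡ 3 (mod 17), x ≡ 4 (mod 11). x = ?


M = 17*11 = 187
M1 = M/17 = 11, M2 = M/11 = 17
M1^(-1) mod 17 = 14, M2^(-1) mod 11 = 2
x = 3*11*14 + 4*17*2 = 598
598 mod 187 = 37
Check: 37 mod 17 = 3 ✓, 37 mod 11 = 4 ✓

x ≡ 37 (mod 187)


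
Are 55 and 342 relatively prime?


Euclidean algorithm:
342 = 6 * 55 + 12
55 = 4 * 12 + 7
12 = 1 * 7 + 5
7 = 1 * 5 + 2
5 = 2 * 2 + 1
2 = 2 * 1 + 0
GCD(55, 342) = 1

Yes, coprime (GCD = 1)


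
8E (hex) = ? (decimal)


8E (base 16) = 142 (decimal)
142 (decimal) = 142 (base 10)


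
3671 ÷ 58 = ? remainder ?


3671 = 58 * 63 + 17
Check: 3654 + 17 = 3671

q = 63, r = 17


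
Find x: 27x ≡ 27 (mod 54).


GCD(27, 54) = 27 divides 27
Divide: 1x ≡ 1 (mod 2)
x ≡ 1 (mod 2)


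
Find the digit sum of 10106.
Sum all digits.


1 + 0 + 1 + 0 + 6 = 8


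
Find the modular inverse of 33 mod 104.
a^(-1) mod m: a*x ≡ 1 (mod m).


Use the extended Euclidean algorithm on (104, 33); each row r = 104*s + 33*t:
r=104, s=1, t=0
r=33, s=0, t=1
q=3: r=5, s=1, t=-3   [104*(1) + 33*(-3) = 5]
q=6: r=3, s=-6, t=19   [104*(-6) + 33*(19) = 3]
q=1: r=2, s=7, t=-22   [104*(7) + 33*(-22) = 2]
q=1: r=1, s=-13, t=41   [104*(-13) + 33*(41) = 1]
q=2: r=0, s=33, t=-104   [104*(33) + 33*(-104) = 0]
GCD = 1 with t = 41, so 33*(41) ≡ 1 (mod 104)
Inverse = 41 mod 104 = 41
Check: 33 * 41 = 1353 ≡ 1 (mod 104)

33^(-1) ≡ 41 (mod 104)


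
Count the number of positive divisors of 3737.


3737 = 37^1 × 101^1
d(3737) = (1+1) × (1+1) = 4

4 divisors


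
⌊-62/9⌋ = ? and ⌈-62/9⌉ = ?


-62/9 = -6.8889
floor = -7
ceil = -6

floor = -7, ceil = -6


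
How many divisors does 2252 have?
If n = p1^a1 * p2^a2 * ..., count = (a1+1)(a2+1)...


2252 = 2^2 × 563^1
d(2252) = (2+1) × (1+1) = 6

6 divisors


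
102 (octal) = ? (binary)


102 (base 8) = 66 (decimal)
66 (decimal) = 1000010 (base 2)


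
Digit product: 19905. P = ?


1 × 9 × 9 × 0 × 5 = 0


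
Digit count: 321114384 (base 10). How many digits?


321114384 has 9 digits in base 10
floor(log10(321114384)) + 1 = floor(8.5067) + 1 = 9

9 digits (base 10)


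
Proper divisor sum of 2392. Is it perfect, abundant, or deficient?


Proper divisors: 1, 2, 4, 8, 13, 23, 26, 46, 52, 92, 104, 184, 299, 598, 1196
Sum = 1 + 2 + 4 + 8 + 13 + 23 + 26 + 46 + 52 + 92 + 104 + 184 + 299 + 598 + 1196 = 2648
2648 > 2392 → abundant

s(2392) = 2648 (abundant)


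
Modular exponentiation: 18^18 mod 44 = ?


18^1 mod 44 = 18
18^2 mod 44 = 16
18^3 mod 44 = 24
18^4 mod 44 = 36
18^5 mod 44 = 32
18^6 mod 44 = 4
18^7 mod 44 = 28
18^8 mod 44 = 20
18^9 mod 44 = 8
18^10 mod 44 = 12
18^11 mod 44 = 40
18^12 mod 44 = 16
18^13 mod 44 = 24
18^14 mod 44 = 36
18^15 mod 44 = 32
18^16 mod 44 = 4
18^17 mod 44 = 28
18^18 mod 44 = 20


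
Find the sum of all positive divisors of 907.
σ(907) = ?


Divisors of 907: 1, 907
Sum = 1 + 907 = 908

σ(907) = 908


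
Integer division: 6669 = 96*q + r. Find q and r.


6669 = 96 * 69 + 45
Check: 6624 + 45 = 6669

q = 69, r = 45


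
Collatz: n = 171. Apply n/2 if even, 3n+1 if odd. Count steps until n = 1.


171 → 514 → 257 → 772 → 386 → 193 → 580 → 290 → 145 → 436 → 218 → 109 → 328 → 164 → 82 → 41 → 124 → 62 → 31 → 94 → 47 → 142 → 71 → 214 → 107 → 322 → 161 → 484 → 242 → 121 → 364 → 182 → 91 → 274 → 137 → 412 → 206 → 103 → 310 → 155 → 466 → 233 → 700 → 350 → 175 → 526 → 263 → 790 → 395 → 1186 → 593 → 1780 → 890 → 445 → 1336 → 668 → 334 → 167 → 502 → 251 → 754 → 377 → 1132 → 566 → 283 → 850 → 425 → 1276 → 638 → 319 → 958 → 479 → 1438 → 719 → 2158 → 1079 → 3238 → 1619 → 4858 → 2429 → 7288 → 3644 → 1822 → 911 → 2734 → 1367 → 4102 → 2051 → 6154 → 3077 → 9232 → 4616 → 2308 → 1154 → 577 → 1732 → 866 → 433 → 1300 → 650 → 325 → 976 → 488 → 244 → 122 → 61 → 184 → 92 → 46 → 23 → 70 → 35 → 106 → 53 → 160 → 80 → 40 → 20 → 10 → 5 → 16 → 8 → 4 → 2 → 1
Total steps = 124

124 steps


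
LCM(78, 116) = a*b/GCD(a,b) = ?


GCD(78, 116) = 2
LCM = 78*116/2 = 9048/2 = 4524

LCM = 4524


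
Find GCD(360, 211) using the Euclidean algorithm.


360 = 1 * 211 + 149
211 = 1 * 149 + 62
149 = 2 * 62 + 25
62 = 2 * 25 + 12
25 = 2 * 12 + 1
12 = 12 * 1 + 0
GCD = 1


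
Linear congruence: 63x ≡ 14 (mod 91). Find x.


GCD(63, 91) = 7 divides 14
Divide: 9x ≡ 2 (mod 13)
x ≡ 6 (mod 13)


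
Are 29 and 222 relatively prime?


Euclidean algorithm:
222 = 7 * 29 + 19
29 = 1 * 19 + 10
19 = 1 * 10 + 9
10 = 1 * 9 + 1
9 = 9 * 1 + 0
GCD(29, 222) = 1

Yes, coprime (GCD = 1)


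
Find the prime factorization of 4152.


4152 / 2 = 2076
2076 / 2 = 1038
1038 / 2 = 519
519 / 3 = 173
173 / 173 = 1
4152 = 2^3 × 3 × 173


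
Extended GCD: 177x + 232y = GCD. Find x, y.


Tabular extended Euclidean (each row: r = 177*s + 232*t):
r=177, s=1, t=0
r=232, s=0, t=1
q=0: r=177, s=1, t=0   [177*(1) + 232*(0) = 177]
q=1: r=55, s=-1, t=1   [177*(-1) + 232*(1) = 55]
q=3: r=12, s=4, t=-3   [177*(4) + 232*(-3) = 12]
q=4: r=7, s=-17, t=13   [177*(-17) + 232*(13) = 7]
q=1: r=5, s=21, t=-16   [177*(21) + 232*(-16) = 5]
q=1: r=2, s=-38, t=29   [177*(-38) + 232*(29) = 2]
q=2: r=1, s=97, t=-74   [177*(97) + 232*(-74) = 1]
q=2: r=0, s=-232, t=177   [177*(-232) + 232*(177) = 0]
GCD = 1; from the row with r=1: x=97, y=-74
Check: 177*(97) + 232*(-74) = 17169 - 17168 = 1

GCD = 1, x = 97, y = -74
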